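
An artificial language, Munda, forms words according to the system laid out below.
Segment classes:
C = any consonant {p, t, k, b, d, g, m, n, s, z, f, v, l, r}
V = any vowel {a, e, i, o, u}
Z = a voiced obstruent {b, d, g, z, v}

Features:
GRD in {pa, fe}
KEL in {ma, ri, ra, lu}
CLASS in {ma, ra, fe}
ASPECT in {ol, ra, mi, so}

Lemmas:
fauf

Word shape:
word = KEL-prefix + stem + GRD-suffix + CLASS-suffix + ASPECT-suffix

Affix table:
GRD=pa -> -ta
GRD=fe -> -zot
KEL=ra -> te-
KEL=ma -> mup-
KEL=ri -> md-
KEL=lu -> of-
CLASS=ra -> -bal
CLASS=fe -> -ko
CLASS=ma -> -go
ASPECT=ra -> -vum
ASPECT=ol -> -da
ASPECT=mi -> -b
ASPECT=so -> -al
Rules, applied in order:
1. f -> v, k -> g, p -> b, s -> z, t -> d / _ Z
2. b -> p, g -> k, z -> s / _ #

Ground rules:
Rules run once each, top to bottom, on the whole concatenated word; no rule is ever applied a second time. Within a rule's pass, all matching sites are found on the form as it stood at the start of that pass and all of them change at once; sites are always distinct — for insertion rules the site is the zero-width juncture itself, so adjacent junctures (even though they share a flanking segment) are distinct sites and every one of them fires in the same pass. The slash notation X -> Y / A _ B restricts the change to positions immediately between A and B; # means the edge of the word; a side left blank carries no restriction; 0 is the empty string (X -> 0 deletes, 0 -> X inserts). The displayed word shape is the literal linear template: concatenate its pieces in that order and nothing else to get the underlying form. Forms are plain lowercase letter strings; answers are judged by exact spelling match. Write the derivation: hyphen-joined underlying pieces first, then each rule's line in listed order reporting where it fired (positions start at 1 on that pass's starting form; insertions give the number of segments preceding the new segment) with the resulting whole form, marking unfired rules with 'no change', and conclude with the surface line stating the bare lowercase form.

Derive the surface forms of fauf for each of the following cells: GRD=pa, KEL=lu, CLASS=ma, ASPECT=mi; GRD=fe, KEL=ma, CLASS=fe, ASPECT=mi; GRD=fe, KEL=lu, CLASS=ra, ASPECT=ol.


cell GRD=pa, KEL=lu, CLASS=ma, ASPECT=mi:
underlying: of-fauf-ta-go-b
1. f -> v, k -> g, p -> b, s -> z, t -> d / _ Z: no change
2. b -> p, g -> k, z -> s / _ #: fires at position(s) 11: offauftagop
surface: offauftagop

cell GRD=fe, KEL=ma, CLASS=fe, ASPECT=mi:
underlying: mup-fauf-zot-ko-b
1. f -> v, k -> g, p -> b, s -> z, t -> d / _ Z: fires at position(s) 7: mupfauvzotkob
2. b -> p, g -> k, z -> s / _ #: fires at position(s) 13: mupfauvzotkop
surface: mupfauvzotkop

cell GRD=fe, KEL=lu, CLASS=ra, ASPECT=ol:
underlying: of-fauf-zot-bal-da
1. f -> v, k -> g, p -> b, s -> z, t -> d / _ Z: fires at position(s) 6, 9: offauvzodbalda
2. b -> p, g -> k, z -> s / _ #: no change
surface: offauvzodbalda


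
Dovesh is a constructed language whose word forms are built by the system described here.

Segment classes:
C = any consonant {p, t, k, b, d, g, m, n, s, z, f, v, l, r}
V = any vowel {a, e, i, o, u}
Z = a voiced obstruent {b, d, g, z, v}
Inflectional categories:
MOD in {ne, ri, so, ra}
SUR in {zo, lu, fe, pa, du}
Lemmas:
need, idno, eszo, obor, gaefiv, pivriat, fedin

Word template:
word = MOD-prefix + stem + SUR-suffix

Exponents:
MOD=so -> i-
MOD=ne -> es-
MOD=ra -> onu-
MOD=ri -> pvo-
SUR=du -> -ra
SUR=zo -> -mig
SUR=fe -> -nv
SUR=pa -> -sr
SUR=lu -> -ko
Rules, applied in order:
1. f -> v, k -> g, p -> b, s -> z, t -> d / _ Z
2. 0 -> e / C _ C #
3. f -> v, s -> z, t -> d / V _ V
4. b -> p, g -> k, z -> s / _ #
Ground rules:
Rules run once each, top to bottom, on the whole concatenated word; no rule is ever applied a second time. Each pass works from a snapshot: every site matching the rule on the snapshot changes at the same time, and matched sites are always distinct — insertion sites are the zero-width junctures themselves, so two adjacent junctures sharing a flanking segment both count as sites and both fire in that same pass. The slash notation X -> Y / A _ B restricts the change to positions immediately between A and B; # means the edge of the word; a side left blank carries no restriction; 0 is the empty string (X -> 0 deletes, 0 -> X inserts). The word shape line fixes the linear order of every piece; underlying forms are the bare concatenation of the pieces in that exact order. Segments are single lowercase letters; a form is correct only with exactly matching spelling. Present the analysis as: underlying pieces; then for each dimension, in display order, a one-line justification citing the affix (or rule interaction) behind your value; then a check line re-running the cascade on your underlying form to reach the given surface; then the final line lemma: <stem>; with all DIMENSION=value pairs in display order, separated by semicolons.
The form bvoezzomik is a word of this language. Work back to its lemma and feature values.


underlying: pvo-eszo-mig
MOD=ri - signalled by the affix pvo-
SUR=zo - signalled by the affix -mig
check: pvoeszomig -> bvoezzomig -> bvoezzomig -> bvoezzomig -> bvoezzomik
lemma: eszo; MOD=ri; SUR=zo


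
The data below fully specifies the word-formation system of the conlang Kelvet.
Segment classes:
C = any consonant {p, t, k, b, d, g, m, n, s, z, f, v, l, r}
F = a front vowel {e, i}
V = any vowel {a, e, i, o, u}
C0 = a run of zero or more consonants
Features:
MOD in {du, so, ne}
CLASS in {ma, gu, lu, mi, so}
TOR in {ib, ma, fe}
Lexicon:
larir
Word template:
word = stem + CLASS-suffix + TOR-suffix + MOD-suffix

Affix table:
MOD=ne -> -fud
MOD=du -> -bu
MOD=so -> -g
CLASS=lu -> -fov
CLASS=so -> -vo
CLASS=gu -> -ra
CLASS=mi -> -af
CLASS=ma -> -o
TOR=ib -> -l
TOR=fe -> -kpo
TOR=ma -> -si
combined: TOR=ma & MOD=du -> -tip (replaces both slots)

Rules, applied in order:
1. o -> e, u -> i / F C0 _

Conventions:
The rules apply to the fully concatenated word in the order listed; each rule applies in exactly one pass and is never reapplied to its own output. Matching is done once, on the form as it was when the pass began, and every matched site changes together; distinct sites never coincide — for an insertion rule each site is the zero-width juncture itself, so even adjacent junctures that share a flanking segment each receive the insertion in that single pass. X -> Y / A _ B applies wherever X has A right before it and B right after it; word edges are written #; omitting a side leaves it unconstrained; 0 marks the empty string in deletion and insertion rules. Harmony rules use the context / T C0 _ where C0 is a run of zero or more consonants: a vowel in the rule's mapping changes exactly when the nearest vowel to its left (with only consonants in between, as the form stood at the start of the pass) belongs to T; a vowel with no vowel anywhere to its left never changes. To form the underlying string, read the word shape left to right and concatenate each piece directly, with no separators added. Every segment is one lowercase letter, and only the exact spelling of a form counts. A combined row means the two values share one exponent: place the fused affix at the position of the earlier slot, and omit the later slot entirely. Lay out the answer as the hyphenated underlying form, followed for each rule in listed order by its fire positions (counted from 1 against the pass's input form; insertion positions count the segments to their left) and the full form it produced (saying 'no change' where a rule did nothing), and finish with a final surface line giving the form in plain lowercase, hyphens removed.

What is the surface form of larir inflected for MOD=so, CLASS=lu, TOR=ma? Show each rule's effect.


underlying: larir-fov-si-g
1. o -> e, u -> i / F C0 _: fires at position(s) 7: larirfevsig
surface: larirfevsig


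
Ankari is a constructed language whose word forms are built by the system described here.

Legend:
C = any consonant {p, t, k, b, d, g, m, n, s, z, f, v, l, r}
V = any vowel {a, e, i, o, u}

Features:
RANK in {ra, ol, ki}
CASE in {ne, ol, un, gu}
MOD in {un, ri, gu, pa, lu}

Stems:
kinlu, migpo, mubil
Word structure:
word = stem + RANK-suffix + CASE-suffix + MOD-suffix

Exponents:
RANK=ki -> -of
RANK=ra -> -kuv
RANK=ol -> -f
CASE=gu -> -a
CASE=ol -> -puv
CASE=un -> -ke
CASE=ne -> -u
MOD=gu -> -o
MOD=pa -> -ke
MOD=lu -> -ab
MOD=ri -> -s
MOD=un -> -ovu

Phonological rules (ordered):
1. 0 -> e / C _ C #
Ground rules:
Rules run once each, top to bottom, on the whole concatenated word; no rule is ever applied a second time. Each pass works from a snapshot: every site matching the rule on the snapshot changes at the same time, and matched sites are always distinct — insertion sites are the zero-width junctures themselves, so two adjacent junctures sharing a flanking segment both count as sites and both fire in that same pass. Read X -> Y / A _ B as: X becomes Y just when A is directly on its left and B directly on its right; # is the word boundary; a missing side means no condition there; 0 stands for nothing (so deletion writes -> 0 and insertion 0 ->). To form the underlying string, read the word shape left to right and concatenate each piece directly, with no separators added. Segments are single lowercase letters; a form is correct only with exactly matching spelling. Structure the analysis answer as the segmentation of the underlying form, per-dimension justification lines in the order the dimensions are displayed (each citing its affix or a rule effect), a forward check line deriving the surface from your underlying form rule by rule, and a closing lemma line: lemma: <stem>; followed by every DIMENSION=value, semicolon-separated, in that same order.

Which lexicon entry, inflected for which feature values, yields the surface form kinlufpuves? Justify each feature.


underlying: kinlu-f-puv-s
RANK=ol - signalled by the affix -f
CASE=ol - signalled by the affix -puv
MOD=ri - signalled by the affix -s
check: kinlufpuvs -> kinlufpuves
lemma: kinlu; RANK=ol; CASE=ol; MOD=ri


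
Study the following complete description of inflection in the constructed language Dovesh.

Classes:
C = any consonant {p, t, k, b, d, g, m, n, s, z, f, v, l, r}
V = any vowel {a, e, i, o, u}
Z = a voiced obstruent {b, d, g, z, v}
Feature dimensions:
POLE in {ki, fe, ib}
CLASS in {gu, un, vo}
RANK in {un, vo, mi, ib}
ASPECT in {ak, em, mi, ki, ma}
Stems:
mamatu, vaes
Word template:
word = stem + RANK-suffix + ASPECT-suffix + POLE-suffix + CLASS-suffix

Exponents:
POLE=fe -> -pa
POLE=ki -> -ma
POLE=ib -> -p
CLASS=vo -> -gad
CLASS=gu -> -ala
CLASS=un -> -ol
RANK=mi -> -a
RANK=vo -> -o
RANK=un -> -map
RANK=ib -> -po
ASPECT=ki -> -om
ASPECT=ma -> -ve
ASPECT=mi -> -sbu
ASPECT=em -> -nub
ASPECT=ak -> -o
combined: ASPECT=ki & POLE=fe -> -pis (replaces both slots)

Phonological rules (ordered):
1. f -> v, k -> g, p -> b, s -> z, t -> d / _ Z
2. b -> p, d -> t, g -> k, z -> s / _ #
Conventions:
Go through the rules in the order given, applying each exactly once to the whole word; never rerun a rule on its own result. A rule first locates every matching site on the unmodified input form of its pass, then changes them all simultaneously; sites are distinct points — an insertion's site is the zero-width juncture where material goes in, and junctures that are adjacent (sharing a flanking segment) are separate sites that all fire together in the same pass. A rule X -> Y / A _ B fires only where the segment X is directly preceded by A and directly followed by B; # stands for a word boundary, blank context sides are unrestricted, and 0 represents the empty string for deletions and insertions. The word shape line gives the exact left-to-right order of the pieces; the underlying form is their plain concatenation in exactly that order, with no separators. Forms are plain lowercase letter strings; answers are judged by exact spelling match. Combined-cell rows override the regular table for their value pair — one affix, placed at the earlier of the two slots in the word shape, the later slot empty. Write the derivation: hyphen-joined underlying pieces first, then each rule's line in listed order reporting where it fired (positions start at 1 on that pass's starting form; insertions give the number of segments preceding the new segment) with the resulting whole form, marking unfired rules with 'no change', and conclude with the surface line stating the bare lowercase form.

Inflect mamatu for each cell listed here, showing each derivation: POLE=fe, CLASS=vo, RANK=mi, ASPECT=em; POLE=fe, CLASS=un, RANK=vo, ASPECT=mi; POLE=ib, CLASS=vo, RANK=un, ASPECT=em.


cell POLE=fe, CLASS=vo, RANK=mi, ASPECT=em:
underlying: mamatu-a-nub-pa-gad
1. f -> v, k -> g, p -> b, s -> z, t -> d / _ Z: no change
2. b -> p, d -> t, g -> k, z -> s / _ #: fires at position(s) 15: mamatuanubpagat
surface: mamatuanubpagat

cell POLE=fe, CLASS=un, RANK=vo, ASPECT=mi:
underlying: mamatu-o-sbu-pa-ol
1. f -> v, k -> g, p -> b, s -> z, t -> d / _ Z: fires at position(s) 8: mamatuozbupaol
2. b -> p, d -> t, g -> k, z -> s / _ #: no change
surface: mamatuozbupaol

cell POLE=ib, CLASS=vo, RANK=un, ASPECT=em:
underlying: mamatu-map-nub-p-gad
1. f -> v, k -> g, p -> b, s -> z, t -> d / _ Z: fires at position(s) 13: mamatumapnubbgad
2. b -> p, d -> t, g -> k, z -> s / _ #: fires at position(s) 16: mamatumapnubbgat
surface: mamatumapnubbgat


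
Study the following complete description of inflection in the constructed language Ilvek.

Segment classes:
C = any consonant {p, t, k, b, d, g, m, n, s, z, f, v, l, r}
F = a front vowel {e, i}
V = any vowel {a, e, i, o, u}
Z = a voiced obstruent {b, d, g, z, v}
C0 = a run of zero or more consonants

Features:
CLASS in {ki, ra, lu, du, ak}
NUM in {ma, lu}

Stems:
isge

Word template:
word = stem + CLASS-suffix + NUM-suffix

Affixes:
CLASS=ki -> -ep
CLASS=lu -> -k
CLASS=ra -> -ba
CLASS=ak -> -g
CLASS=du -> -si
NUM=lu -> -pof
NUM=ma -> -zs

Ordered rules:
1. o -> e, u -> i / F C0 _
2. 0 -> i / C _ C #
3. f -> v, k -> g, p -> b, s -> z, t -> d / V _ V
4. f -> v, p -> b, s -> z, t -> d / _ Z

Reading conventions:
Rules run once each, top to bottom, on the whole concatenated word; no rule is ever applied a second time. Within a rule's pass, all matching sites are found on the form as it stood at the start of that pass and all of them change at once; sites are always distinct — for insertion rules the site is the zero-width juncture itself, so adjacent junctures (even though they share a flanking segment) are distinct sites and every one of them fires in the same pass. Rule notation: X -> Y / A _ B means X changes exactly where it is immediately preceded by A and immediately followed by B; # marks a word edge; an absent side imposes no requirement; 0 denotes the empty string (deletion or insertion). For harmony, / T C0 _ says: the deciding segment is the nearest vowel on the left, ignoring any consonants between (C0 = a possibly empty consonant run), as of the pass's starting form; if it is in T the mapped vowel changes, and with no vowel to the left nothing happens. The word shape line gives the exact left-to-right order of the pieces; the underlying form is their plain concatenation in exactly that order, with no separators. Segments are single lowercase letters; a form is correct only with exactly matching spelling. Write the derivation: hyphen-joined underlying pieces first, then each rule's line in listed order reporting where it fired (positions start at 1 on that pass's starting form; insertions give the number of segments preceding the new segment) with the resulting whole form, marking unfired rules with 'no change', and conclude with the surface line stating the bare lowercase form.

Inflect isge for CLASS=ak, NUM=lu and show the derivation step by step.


underlying: isge-g-pof
1. o -> e, u -> i / F C0 _: fires at position(s) 7: isgegpef
2. 0 -> i / C _ C #: no change
3. f -> v, k -> g, p -> b, s -> z, t -> d / V _ V: no change
4. f -> v, p -> b, s -> z, t -> d / _ Z: fires at position(s) 2: izgegpef
surface: izgegpef


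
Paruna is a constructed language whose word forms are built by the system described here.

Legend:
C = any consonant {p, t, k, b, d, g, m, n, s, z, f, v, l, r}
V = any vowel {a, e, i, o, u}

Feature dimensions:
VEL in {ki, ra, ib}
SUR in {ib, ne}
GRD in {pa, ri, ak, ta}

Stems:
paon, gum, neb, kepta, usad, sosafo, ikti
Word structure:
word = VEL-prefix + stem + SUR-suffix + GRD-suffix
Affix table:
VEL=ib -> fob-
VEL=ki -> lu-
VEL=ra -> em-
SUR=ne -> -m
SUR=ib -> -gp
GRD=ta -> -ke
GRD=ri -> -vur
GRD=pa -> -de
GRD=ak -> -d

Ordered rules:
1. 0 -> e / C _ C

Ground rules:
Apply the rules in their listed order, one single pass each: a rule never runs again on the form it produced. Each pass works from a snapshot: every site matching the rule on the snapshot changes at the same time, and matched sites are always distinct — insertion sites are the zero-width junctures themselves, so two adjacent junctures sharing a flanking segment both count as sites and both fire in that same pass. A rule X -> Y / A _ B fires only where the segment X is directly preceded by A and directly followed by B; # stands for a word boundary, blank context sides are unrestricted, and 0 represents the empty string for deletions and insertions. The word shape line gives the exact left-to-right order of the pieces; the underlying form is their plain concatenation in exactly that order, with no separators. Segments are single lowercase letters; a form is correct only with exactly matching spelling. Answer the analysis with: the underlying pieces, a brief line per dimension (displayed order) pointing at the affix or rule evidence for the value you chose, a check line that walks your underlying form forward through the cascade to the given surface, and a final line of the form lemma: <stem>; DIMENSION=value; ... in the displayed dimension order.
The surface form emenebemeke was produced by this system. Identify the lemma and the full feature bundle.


underlying: em-neb-m-ke
VEL=ra - signalled by the affix em-
SUR=ne - signalled by the affix -m
GRD=ta - signalled by the affix -ke
check: emnebmke -> emenebemeke
lemma: neb; VEL=ra; SUR=ne; GRD=ta


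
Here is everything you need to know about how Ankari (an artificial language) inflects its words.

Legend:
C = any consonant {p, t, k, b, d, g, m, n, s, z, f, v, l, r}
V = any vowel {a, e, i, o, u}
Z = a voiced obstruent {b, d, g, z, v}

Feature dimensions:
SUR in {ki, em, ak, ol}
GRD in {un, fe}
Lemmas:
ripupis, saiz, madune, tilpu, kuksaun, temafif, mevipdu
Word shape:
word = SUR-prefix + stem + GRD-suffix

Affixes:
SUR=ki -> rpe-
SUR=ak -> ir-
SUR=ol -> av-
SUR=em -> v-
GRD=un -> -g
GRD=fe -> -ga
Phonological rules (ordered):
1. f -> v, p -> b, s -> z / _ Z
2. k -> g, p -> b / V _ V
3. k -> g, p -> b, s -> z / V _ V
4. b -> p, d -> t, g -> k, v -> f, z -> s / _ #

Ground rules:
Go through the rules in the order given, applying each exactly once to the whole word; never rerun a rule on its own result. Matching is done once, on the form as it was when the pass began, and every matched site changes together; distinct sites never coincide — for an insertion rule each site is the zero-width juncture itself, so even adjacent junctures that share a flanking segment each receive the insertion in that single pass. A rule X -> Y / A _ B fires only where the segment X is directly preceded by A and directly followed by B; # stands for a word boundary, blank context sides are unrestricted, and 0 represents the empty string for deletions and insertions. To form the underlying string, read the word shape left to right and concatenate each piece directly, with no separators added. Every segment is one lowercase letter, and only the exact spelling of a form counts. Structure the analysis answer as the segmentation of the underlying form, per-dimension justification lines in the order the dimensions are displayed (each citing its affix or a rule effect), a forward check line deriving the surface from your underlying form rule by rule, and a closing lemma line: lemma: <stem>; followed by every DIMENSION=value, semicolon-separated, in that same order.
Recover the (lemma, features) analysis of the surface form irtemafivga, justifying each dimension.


underlying: ir-temafif-ga
SUR=ak - signalled by the affix ir-
GRD=fe - signalled by the affix -ga
check: irtemafifga -> irtemafivga -> irtemafivga -> irtemafivga -> irtemafivga
lemma: temafif; SUR=ak; GRD=fe


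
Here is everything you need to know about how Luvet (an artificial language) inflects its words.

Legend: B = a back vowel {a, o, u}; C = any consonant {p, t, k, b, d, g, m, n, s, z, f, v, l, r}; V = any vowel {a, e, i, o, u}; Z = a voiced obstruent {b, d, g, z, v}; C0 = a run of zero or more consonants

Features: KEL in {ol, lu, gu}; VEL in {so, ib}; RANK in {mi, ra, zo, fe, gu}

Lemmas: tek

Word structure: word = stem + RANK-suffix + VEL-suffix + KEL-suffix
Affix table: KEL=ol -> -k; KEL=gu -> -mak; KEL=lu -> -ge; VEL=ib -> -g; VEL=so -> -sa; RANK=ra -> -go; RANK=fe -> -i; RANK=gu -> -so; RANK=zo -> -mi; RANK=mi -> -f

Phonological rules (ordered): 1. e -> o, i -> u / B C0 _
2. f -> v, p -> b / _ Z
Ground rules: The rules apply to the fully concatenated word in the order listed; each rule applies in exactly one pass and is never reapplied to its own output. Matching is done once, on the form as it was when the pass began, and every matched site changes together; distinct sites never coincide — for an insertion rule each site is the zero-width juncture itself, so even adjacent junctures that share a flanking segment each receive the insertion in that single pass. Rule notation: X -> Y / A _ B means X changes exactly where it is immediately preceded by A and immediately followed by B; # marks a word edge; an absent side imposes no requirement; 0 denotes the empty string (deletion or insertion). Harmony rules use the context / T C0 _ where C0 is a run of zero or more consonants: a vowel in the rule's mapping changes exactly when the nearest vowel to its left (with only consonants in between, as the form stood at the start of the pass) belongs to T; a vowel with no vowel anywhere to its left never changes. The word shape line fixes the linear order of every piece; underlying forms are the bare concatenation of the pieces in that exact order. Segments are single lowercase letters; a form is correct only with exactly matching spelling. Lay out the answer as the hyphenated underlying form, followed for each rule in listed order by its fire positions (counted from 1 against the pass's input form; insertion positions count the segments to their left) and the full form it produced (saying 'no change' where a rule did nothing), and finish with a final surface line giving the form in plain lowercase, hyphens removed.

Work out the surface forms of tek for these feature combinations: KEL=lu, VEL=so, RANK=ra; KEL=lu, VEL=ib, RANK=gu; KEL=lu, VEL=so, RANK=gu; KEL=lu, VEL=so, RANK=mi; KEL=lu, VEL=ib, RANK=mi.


cell KEL=lu, VEL=so, RANK=ra:
underlying: tek-go-sa-ge
1. e -> o, i -> u / B C0 _: fires at position(s) 9: tekgosago
2. f -> v, p -> b / _ Z: no change
surface: tekgosago

cell KEL=lu, VEL=ib, RANK=gu:
underlying: tek-so-g-ge
1. e -> o, i -> u / B C0 _: fires at position(s) 8: teksoggo
2. f -> v, p -> b / _ Z: no change
surface: teksoggo

cell KEL=lu, VEL=so, RANK=gu:
underlying: tek-so-sa-ge
1. e -> o, i -> u / B C0 _: fires at position(s) 9: teksosago
2. f -> v, p -> b / _ Z: no change
surface: teksosago

cell KEL=lu, VEL=so, RANK=mi:
underlying: tek-f-sa-ge
1. e -> o, i -> u / B C0 _: fires at position(s) 8: tekfsago
2. f -> v, p -> b / _ Z: no change
surface: tekfsago

cell KEL=lu, VEL=ib, RANK=mi:
underlying: tek-f-g-ge
1. e -> o, i -> u / B C0 _: no change
2. f -> v, p -> b / _ Z: fires at position(s) 4: tekvgge
surface: tekvgge


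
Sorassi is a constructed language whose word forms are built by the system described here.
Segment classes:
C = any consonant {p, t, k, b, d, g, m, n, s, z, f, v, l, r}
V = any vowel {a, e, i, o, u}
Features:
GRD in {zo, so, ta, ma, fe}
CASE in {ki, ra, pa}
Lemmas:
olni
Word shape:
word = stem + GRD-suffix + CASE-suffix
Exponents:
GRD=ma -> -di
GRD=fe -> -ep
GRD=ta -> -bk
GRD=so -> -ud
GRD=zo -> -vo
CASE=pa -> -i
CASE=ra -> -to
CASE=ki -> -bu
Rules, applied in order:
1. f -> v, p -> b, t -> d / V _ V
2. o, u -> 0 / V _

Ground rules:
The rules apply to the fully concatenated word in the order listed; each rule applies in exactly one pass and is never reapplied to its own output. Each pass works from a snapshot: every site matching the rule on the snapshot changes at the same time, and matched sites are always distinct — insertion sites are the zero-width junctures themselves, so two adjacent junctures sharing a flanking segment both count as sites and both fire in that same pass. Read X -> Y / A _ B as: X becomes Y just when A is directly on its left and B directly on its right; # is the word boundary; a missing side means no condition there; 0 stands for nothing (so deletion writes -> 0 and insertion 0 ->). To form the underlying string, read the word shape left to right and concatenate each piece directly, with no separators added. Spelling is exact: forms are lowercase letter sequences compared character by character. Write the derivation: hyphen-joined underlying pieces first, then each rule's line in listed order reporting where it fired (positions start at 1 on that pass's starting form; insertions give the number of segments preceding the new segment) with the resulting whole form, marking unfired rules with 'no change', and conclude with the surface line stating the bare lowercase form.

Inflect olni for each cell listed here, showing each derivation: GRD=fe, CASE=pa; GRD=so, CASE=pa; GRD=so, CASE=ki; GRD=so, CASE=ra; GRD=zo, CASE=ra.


cell GRD=fe, CASE=pa:
underlying: olni-ep-i
1. f -> v, p -> b, t -> d / V _ V: fires at position(s) 6: olniebi
2. o, u -> 0 / V _: no change
surface: olniebi

cell GRD=so, CASE=pa:
underlying: olni-ud-i
1. f -> v, p -> b, t -> d / V _ V: no change
2. o, u -> 0 / V _: fires at position(s) 5: olnidi
surface: olnidi

cell GRD=so, CASE=ki:
underlying: olni-ud-bu
1. f -> v, p -> b, t -> d / V _ V: no change
2. o, u -> 0 / V _: fires at position(s) 5: olnidbu
surface: olnidbu

cell GRD=so, CASE=ra:
underlying: olni-ud-to
1. f -> v, p -> b, t -> d / V _ V: no change
2. o, u -> 0 / V _: fires at position(s) 5: olnidto
surface: olnidto

cell GRD=zo, CASE=ra:
underlying: olni-vo-to
1. f -> v, p -> b, t -> d / V _ V: fires at position(s) 7: olnivodo
2. o, u -> 0 / V _: no change
surface: olnivodo


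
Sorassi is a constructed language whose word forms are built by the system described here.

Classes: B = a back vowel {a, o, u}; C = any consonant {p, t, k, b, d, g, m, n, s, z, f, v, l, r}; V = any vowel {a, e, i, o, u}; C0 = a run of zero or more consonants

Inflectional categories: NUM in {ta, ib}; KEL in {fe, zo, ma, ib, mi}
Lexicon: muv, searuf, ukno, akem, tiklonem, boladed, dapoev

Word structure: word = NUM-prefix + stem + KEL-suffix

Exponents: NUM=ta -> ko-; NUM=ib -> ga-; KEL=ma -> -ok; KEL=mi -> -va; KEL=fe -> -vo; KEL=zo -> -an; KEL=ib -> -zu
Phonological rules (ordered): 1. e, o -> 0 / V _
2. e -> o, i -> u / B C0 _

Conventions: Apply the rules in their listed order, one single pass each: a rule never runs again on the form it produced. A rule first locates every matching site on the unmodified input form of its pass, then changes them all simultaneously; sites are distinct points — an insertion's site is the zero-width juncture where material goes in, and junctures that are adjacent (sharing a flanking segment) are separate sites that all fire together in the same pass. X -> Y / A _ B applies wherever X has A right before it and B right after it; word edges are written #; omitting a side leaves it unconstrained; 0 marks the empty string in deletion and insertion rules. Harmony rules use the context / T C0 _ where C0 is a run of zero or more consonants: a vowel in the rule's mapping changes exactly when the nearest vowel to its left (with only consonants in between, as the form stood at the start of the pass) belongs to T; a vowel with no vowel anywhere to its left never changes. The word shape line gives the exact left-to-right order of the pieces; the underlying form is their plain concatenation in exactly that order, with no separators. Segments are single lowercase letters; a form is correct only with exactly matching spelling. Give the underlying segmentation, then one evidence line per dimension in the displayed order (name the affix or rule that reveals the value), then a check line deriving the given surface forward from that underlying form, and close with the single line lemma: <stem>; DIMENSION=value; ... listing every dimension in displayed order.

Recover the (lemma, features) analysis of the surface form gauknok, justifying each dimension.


underlying: ga-ukno-ok
NUM=ib - signalled by the affix ga-
KEL=ma - signalled by the affix -ok
check: gauknook -> gauknok -> gauknok
lemma: ukno; NUM=ib; KEL=ma


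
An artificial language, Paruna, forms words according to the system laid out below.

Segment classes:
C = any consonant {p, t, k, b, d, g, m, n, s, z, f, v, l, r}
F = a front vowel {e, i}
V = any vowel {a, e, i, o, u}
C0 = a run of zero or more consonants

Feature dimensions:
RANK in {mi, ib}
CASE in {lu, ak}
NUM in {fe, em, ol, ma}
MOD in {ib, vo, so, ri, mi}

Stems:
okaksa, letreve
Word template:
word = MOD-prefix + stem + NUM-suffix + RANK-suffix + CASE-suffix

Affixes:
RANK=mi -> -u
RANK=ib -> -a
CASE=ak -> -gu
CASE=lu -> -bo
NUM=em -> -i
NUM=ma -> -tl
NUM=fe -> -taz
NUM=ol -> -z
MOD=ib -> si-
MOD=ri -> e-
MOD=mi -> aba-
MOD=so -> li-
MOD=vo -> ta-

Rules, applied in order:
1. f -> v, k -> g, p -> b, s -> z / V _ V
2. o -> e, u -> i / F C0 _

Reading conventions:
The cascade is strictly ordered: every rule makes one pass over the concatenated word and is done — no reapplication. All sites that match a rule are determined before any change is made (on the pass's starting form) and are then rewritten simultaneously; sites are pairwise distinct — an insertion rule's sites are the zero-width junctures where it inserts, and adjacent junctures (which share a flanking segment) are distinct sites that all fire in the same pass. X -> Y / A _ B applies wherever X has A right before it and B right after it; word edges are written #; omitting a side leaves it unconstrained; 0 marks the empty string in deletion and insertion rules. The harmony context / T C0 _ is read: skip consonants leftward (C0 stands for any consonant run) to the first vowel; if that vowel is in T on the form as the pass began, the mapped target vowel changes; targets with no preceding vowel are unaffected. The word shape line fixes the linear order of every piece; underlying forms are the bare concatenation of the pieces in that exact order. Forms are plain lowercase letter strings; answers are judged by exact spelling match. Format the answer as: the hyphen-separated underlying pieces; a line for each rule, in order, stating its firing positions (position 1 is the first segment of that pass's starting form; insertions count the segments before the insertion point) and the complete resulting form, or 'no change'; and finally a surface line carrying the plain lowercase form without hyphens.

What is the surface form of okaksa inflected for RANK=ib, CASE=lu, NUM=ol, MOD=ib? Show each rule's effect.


underlying: si-okaksa-z-a-bo
1. f -> v, k -> g, p -> b, s -> z / V _ V: fires at position(s) 4: siogaksazabo
2. o -> e, u -> i / F C0 _: fires at position(s) 3: siegaksazabo
surface: siegaksazabo


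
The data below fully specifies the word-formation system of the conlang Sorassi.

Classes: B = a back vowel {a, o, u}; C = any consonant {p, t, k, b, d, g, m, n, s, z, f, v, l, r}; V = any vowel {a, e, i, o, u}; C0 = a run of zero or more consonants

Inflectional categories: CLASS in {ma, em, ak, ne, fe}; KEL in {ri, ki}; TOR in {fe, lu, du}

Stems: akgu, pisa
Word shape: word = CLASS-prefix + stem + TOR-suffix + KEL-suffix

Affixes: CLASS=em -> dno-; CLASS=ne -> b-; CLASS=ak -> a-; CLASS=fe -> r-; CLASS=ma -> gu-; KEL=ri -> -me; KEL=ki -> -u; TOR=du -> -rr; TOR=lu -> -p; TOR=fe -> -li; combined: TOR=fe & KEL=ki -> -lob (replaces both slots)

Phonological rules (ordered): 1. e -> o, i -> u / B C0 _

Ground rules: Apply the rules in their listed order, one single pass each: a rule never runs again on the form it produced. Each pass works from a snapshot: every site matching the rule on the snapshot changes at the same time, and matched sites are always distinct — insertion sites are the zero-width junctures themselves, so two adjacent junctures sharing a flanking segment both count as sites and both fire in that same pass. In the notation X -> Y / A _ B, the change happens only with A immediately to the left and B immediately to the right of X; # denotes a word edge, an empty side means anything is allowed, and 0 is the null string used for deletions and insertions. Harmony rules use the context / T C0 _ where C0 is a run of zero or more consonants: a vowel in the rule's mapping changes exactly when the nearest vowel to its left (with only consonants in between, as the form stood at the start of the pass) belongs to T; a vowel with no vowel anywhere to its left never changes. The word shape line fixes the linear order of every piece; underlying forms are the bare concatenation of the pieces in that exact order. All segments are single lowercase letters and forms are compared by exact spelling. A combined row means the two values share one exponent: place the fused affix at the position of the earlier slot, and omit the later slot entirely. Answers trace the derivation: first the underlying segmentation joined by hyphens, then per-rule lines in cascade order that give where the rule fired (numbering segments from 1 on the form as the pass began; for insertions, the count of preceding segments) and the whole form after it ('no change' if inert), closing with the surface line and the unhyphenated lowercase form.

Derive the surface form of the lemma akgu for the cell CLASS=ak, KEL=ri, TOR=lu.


underlying: a-akgu-p-me
1. e -> o, i -> u / B C0 _: fires at position(s) 8: aakgupmo
surface: aakgupmo


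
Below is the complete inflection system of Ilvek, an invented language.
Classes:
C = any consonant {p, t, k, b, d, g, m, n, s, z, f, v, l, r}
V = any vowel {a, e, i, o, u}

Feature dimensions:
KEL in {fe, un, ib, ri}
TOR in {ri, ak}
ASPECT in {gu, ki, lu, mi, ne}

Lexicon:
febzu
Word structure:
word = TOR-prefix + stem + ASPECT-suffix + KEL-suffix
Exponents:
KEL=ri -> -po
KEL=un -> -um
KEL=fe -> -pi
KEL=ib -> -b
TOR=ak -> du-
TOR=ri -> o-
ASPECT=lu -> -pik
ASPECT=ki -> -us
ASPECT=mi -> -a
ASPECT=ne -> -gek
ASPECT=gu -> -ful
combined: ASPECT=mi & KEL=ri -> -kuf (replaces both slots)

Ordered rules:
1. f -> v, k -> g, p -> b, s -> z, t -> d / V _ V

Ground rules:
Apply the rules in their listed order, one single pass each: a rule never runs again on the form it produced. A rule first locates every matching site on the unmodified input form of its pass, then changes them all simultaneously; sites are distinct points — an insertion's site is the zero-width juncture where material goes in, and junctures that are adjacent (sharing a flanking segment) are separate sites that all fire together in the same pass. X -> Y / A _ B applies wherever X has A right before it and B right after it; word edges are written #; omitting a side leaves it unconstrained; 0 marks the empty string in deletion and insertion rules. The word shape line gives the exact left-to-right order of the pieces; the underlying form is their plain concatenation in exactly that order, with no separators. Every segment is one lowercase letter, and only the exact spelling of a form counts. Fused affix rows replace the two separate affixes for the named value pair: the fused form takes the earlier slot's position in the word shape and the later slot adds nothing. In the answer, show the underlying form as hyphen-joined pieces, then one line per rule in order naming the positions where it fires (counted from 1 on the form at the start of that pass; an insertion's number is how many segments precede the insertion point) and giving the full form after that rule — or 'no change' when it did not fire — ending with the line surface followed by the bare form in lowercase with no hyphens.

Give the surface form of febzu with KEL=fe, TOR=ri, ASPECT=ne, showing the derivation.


underlying: o-febzu-gek-pi
1. f -> v, k -> g, p -> b, s -> z, t -> d / V _ V: fires at position(s) 2: ovebzugekpi
surface: ovebzugekpi


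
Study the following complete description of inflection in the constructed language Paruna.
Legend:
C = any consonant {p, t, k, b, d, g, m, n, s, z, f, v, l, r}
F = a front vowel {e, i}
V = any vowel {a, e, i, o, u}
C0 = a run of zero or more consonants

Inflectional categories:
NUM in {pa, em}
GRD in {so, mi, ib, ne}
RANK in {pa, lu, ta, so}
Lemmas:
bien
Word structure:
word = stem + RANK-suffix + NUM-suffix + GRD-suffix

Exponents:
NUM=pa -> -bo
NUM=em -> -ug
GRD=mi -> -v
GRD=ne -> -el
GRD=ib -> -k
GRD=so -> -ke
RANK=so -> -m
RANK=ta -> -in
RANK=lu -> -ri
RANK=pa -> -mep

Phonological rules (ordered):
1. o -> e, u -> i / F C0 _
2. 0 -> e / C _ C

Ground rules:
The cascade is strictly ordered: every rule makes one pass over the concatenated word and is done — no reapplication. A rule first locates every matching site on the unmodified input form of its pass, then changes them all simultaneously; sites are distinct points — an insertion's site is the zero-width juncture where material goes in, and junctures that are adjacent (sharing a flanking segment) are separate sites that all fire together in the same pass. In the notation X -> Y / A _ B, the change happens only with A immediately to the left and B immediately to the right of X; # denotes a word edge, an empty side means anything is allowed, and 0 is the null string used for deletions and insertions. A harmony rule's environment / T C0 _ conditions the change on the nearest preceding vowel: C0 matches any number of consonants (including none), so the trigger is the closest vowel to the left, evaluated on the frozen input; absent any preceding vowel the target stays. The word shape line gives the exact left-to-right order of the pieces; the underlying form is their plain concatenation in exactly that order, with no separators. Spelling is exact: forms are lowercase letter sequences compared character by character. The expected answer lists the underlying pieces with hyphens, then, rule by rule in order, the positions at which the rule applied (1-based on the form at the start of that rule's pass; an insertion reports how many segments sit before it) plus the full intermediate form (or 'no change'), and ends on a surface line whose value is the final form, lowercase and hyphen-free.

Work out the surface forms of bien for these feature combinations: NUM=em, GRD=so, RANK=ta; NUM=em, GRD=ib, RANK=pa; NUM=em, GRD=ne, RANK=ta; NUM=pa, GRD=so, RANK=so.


cell NUM=em, GRD=so, RANK=ta:
underlying: bien-in-ug-ke
1. o -> e, u -> i / F C0 _: fires at position(s) 7: bieninigke
2. 0 -> e / C _ C: inserts after position(s) 8: bieninigeke
surface: bieninigeke

cell NUM=em, GRD=ib, RANK=pa:
underlying: bien-mep-ug-k
1. o -> e, u -> i / F C0 _: fires at position(s) 8: bienmepigk
2. 0 -> e / C _ C: inserts after position(s) 4, 9: bienemepigek
surface: bienemepigek

cell NUM=em, GRD=ne, RANK=ta:
underlying: bien-in-ug-el
1. o -> e, u -> i / F C0 _: fires at position(s) 7: bieninigel
2. 0 -> e / C _ C: no change
surface: bieninigel

cell NUM=pa, GRD=so, RANK=so:
underlying: bien-m-bo-ke
1. o -> e, u -> i / F C0 _: fires at position(s) 7: bienmbeke
2. 0 -> e / C _ C: inserts after position(s) 4, 5: bienemebeke
surface: bienemebeke


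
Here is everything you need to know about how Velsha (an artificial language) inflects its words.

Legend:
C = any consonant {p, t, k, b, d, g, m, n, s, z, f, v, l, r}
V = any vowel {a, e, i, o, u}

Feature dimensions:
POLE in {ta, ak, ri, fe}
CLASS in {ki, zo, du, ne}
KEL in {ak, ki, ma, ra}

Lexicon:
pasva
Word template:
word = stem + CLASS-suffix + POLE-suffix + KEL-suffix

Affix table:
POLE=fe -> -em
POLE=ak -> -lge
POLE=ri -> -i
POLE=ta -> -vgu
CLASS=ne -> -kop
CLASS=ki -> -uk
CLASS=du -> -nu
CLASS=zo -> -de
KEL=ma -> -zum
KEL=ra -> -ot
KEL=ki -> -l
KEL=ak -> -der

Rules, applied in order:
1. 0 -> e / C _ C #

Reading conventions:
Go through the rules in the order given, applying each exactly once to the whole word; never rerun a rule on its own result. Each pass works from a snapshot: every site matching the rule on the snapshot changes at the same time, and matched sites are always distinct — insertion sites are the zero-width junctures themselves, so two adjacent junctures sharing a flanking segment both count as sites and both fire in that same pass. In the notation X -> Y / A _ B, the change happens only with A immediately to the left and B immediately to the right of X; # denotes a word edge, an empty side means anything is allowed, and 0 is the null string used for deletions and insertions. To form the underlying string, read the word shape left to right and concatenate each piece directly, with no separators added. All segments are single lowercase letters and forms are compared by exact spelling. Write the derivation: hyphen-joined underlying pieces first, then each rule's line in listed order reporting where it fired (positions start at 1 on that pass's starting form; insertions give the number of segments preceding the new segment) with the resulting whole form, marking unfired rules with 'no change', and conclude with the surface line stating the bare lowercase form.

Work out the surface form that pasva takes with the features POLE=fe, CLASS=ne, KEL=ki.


underlying: pasva-kop-em-l
1. 0 -> e / C _ C #: inserts after position(s) 10: pasvakopemel
surface: pasvakopemel
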